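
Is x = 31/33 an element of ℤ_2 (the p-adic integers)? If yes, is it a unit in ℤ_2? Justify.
x ∈ ℤ_2^× (unit); v_2(x) = 0

ℤ_2 = {x ∈ ℚ_2 : v_2(x) ≥ 0} and ℤ_2^× = {x ∈ ℤ_2 : v_2(x) = 0}. Here v_2(31/33) = v_2(num) − v_2(den) = 0; compare against these criteria.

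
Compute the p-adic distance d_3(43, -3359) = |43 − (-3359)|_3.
d_3(43, -3359) = 1/243

Step 1 — x − y = 43 − (-3359) = 3402. Step 2 — v_3(3402) = 5 (factor: 3402 = (3^5 · 14); the sign does not affect v_p). Step 3 — |x − y|_3 = 3^{-5} = 1/243.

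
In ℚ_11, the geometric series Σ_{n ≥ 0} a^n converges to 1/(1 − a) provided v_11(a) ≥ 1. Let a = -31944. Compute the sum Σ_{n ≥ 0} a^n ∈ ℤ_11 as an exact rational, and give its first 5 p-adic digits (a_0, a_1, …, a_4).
Σ a^n = 1/(1 − a) = 1/31945;  first 5 digits = (1, 0, 0, 9, 8)

v_11(a) = 3 ≥ 1, so the series converges in ℤ_11 to 1/(1 − a) = 1/(1 − (-31944)) = 1/31945. Expand this rational in ℤ_11: compute digits iteratively via d_i = x_i mod 11, x_{i+1} = (x_i − d_i)/11. The first 5 digits are (1, 0, 0, 9, 8).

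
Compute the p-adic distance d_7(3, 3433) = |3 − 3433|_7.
d_7(3, 3433) = 1/343

Step 1 — x − y = 3 − 3433 = -3430. Step 2 — v_7(-3430) = 3 (factor: -3430 = −(7^3 · 10); the sign does not affect v_p). Step 3 — |x − y|_7 = 7^{-3} = 1/343.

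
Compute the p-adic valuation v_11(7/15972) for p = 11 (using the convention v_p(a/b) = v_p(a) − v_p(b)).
v_11(7/15972) = -3

Factor powers of 11 from the numerator and denominator of the reduced fraction: 7 = 11^0 · 7 and 15972 = 11^3 · 12. Apply v_p(a/b) = v_p(a) − v_p(b): v_11(7/15972) = 0 − 3 = -3.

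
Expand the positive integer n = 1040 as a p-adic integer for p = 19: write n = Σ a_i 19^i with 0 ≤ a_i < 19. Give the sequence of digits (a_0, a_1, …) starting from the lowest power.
(a_0, a_1, …) = (14, 16, 2)

Repeated division by 19 gives the digits low-to-high: 1040 = 14 + 16·19^1 + 2·19^2. Digit sequence: (14, 16, 2).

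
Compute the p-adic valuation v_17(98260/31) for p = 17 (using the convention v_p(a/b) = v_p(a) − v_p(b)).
v_17(98260/31) = 3

Factor powers of 17 from the numerator and denominator of the reduced fraction: 98260 = 17^3 · 20 and 31 = 17^0 · 31. Apply v_p(a/b) = v_p(a) − v_p(b): v_17(98260/31) = 3 − 0 = 3.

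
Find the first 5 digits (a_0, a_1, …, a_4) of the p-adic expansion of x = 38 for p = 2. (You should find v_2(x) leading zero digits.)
(a_0, …, a_4) = (0, 1, 1, 0, 0)

v_2(38) = 1, so a_0 = ... = a_0 = 0. Factor out: x = 2^1 · u with u = 19 a unit in ℤ_2. Expand u iteratively via a_{v+i} = u_i mod 2, u_{i+1} = (u_i − a_{v+i})/2:
  u_0 = 19;  a_1 = 1;  u_1 = (u_0 − 1)/2 = 9
  u_1 = 9;  a_2 = 1;  u_2 = (u_1 − 1)/2 = 4
  u_2 = 4;  a_3 = 0;  u_3 = (u_2 − 0)/2 = 2
  u_3 = 2;  a_4 = 0;  u_4 = (u_3 − 0)/2 = 1
Digits: (0, 1, 1, 0, 0).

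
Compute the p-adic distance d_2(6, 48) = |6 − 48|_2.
d_2(6, 48) = 1/2

Step 1 — x − y = 6 − 48 = -42. Step 2 — v_2(-42) = 1 (factor: -42 = −(2^1 · 21); the sign does not affect v_p). Step 3 — |x − y|_2 = 2^{-1} = 1/2.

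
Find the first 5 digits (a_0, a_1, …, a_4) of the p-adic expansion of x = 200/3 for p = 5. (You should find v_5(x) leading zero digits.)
(a_0, …, a_4) = (0, 0, 1, 2, 3)

v_5(200/3) = 2, so a_0 = ... = a_1 = 0. Factor out: x = 5^2 · u with u = 8/3 a unit in ℤ_5. Expand u iteratively via a_{v+i} = u_i mod 5, u_{i+1} = (u_i − a_{v+i})/5:
  u_0 = 8/3;  a_2 = 1;  u_1 = (u_0 − 1)/5 = 1/3
  u_1 = 1/3;  a_3 = 2;  u_2 = (u_1 − 2)/5 = -1/3
  u_2 = -1/3;  a_4 = 3;  u_3 = (u_2 − 3)/5 = -2/3
Digits: (0, 0, 1, 2, 3).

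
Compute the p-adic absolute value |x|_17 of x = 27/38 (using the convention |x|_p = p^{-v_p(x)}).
|27/38|_17 = 1

Step 1 — compute v_17(x) by factoring powers of 17 out of the numerator and denominator: v_17(27/38) = 0. Step 2 — apply |x|_p = p^{-v_p(x)} = 17^{0} = 1.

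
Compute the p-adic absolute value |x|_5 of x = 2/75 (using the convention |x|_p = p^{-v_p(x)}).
|2/75|_5 = 25

Step 1 — compute v_5(x) by factoring powers of 5 out of the numerator and denominator: v_5(2/75) = -2. Step 2 — apply |x|_p = p^{-v_p(x)} = 5^{2} = 25.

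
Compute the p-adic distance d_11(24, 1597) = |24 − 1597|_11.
d_11(24, 1597) = 1/121

Step 1 — x − y = 24 − 1597 = -1573. Step 2 — v_11(-1573) = 2 (factor: -1573 = −(11^2 · 13); the sign does not affect v_p). Step 3 — |x − y|_11 = 11^{-2} = 1/121.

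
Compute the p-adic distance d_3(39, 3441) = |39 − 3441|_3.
d_3(39, 3441) = 1/243

Step 1 — x − y = 39 − 3441 = -3402. Step 2 — v_3(-3402) = 5 (factor: -3402 = −(3^5 · 14); the sign does not affect v_p). Step 3 — |x − y|_3 = 3^{-5} = 1/243.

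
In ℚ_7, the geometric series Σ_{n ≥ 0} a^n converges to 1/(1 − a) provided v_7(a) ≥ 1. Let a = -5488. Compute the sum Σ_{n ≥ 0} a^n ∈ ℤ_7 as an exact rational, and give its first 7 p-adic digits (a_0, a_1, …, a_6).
Σ a^n = 1/(1 − a) = 1/5489;  first 7 digits = (1, 0, 0, 5, 4, 6, 3)

v_7(a) = 3 ≥ 1, so the series converges in ℤ_7 to 1/(1 − a) = 1/(1 − (-5488)) = 1/5489. Expand this rational in ℤ_7: compute digits iteratively via d_i = x_i mod 7, x_{i+1} = (x_i − d_i)/7. The first 7 digits are (1, 0, 0, 5, 4, 6, 3).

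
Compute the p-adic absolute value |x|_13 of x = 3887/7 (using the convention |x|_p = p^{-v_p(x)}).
|3887/7|_13 = 1/169

Step 1 — compute v_13(x) by factoring powers of 13 out of the numerator and denominator: v_13(3887/7) = 2. Step 2 — apply |x|_p = p^{-v_p(x)} = 13^{-2} = 1/169.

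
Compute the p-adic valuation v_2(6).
v_2(6) = 1

v_2(n) is the largest exponent k such that 2^k divides n. Factor out: 6 = 2^1 · 3. (Sign doesn't affect v_p.) So v_2(6) = 1.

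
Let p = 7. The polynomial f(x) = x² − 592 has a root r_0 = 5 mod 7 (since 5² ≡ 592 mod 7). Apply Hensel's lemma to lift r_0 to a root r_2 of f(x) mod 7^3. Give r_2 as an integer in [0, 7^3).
r_2 = 194 (mod 343)

Hensel's recurrence: r_{i+1} = r_i − f(r_i)·(f′(r_i))^{-1} mod 7^{i+2}, with f′(x) = 2x. Iterate:
  r_0 = 5 (mod 7)
  r_1 = 47 (mod 49)
  r_2 = 194 (mod 343)
Final: r_2 = 194, and one checks f(r_2) ≡ 0 mod 7^3.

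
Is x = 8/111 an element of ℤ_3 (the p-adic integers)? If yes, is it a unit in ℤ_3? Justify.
x ∉ ℤ_3 (v_3(x) = -1 < 0)

ℤ_3 = {x ∈ ℚ_3 : v_3(x) ≥ 0} and ℤ_3^× = {x ∈ ℤ_3 : v_3(x) = 0}. Here v_3(8/111) = v_3(num) − v_3(den) = -1; compare against these criteria.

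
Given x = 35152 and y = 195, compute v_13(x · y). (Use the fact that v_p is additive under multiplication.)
v_13(6854640) = 4

v_p(x) = 3 (factor: 35152 = 13^3 · 16); v_p(y) = 1 (factor: 195 = 13^1 · 15). Additivity: v_p(xy) = v_p(x) + v_p(y) = 3 + 1 = 4. (Direct check: xy = 6854640 = 13^4 · (240).)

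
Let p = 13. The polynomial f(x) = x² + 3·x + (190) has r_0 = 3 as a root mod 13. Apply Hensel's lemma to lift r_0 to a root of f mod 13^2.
r_1 = 55 (mod 169)

Hensel: r_{i+1} = r_i − f(r_i)·(f′(r_i))^{-1} mod 13^{i+2}, f′(x) = 2x + 3. Iterate:
  r_0 = 3 (mod 13)
  r_1 = 55 (mod 169)
Final: r = 55 satisfies f(r) ≡ 0 mod 13^2.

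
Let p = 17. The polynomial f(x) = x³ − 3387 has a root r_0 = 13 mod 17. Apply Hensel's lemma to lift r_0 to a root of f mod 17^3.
r_2 = 1543 (mod 4913)

Hensel: r_{i+1} = r_i − f(r_i)/f′(r_i) mod 17^{i+2}, where f′(x) = 3x². Iterate:
  r_0 = 13 (mod 17)
  r_1 = 98 (mod 289)
  r_2 = 1543 (mod 4913)
Final: r = 1543 with f(r) ≡ 0 mod 17^3.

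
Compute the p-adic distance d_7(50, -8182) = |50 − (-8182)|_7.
d_7(50, -8182) = 1/343

Step 1 — x − y = 50 − (-8182) = 8232. Step 2 — v_7(8232) = 3 (factor: 8232 = (7^3 · 24); the sign does not affect v_p). Step 3 — |x − y|_7 = 7^{-3} = 1/343.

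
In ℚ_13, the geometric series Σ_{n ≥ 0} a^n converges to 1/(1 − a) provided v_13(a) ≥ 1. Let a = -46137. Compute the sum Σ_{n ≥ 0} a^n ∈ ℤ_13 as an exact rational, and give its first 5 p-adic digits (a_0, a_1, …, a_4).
Σ a^n = 1/(1 − a) = 1/46138;  first 5 digits = (1, 0, 0, 5, 11)

v_13(a) = 3 ≥ 1, so the series converges in ℤ_13 to 1/(1 − a) = 1/(1 − (-46137)) = 1/46138. Expand this rational in ℤ_13: compute digits iteratively via d_i = x_i mod 13, x_{i+1} = (x_i − d_i)/13. The first 5 digits are (1, 0, 0, 5, 11).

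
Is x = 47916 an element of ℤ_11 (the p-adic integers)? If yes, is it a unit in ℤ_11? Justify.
x ∈ ℤ_11 but not a unit; v_11(x) = 3 > 0

ℤ_11 = {x ∈ ℚ_11 : v_11(x) ≥ 0} and ℤ_11^× = {x ∈ ℤ_11 : v_11(x) = 0}. Here v_11(47916) = v_11(num) − v_11(den) = 3; compare against these criteria.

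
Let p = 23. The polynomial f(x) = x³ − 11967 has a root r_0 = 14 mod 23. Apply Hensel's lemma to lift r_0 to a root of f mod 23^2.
r_1 = 520 (mod 529)

Hensel: r_{i+1} = r_i − f(r_i)/f′(r_i) mod 23^{i+2}, where f′(x) = 3x². Iterate:
  r_0 = 14 (mod 23)
  r_1 = 520 (mod 529)
Final: r = 520 with f(r) ≡ 0 mod 23^2.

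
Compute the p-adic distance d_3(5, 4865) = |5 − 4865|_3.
d_3(5, 4865) = 1/243

Step 1 — x − y = 5 − 4865 = -4860. Step 2 — v_3(-4860) = 5 (factor: -4860 = −(3^5 · 20); the sign does not affect v_p). Step 3 — |x − y|_3 = 3^{-5} = 1/243.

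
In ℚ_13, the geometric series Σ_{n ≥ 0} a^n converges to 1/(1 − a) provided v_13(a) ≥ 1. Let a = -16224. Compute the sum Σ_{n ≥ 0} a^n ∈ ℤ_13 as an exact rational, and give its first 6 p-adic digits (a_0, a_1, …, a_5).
Σ a^n = 1/(1 − a) = 1/16225;  first 6 digits = (1, 0, 8, 5, 11, 6)

v_13(a) = 2 ≥ 1, so the series converges in ℤ_13 to 1/(1 − a) = 1/(1 − (-16224)) = 1/16225. Expand this rational in ℤ_13: compute digits iteratively via d_i = x_i mod 13, x_{i+1} = (x_i − d_i)/13. The first 6 digits are (1, 0, 8, 5, 11, 6).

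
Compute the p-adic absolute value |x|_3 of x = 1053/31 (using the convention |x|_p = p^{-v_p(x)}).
|1053/31|_3 = 1/81

Step 1 — compute v_3(x) by factoring powers of 3 out of the numerator and denominator: v_3(1053/31) = 4. Step 2 — apply |x|_p = p^{-v_p(x)} = 3^{-4} = 1/81.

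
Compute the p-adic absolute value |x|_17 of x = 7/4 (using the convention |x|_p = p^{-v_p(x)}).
|7/4|_17 = 1

Step 1 — compute v_17(x) by factoring powers of 17 out of the numerator and denominator: v_17(7/4) = 0. Step 2 — apply |x|_p = p^{-v_p(x)} = 17^{0} = 1.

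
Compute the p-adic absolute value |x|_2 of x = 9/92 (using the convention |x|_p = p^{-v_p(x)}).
|9/92|_2 = 4

Step 1 — compute v_2(x) by factoring powers of 2 out of the numerator and denominator: v_2(9/92) = -2. Step 2 — apply |x|_p = p^{-v_p(x)} = 2^{2} = 4.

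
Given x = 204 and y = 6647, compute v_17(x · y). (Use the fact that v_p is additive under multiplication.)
v_17(1355988) = 3

v_p(x) = 1 (factor: 204 = 17^1 · 12); v_p(y) = 2 (factor: 6647 = 17^2 · 23). Additivity: v_p(xy) = v_p(x) + v_p(y) = 1 + 2 = 3. (Direct check: xy = 1355988 = 17^3 · (276).)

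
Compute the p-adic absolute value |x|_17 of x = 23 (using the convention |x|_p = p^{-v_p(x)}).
|23|_17 = 1

Step 1 — compute v_17(x) by factoring powers of 17 out of the numerator and denominator: v_17(23) = 0. Step 2 — apply |x|_p = p^{-v_p(x)} = 17^{0} = 1.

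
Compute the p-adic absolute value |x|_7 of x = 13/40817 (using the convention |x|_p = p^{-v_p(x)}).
|13/40817|_7 = 2401

Step 1 — compute v_7(x) by factoring powers of 7 out of the numerator and denominator: v_7(13/40817) = -4. Step 2 — apply |x|_p = p^{-v_p(x)} = 7^{4} = 2401.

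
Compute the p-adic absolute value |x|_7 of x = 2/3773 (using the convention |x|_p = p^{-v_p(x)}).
|2/3773|_7 = 343

Step 1 — compute v_7(x) by factoring powers of 7 out of the numerator and denominator: v_7(2/3773) = -3. Step 2 — apply |x|_p = p^{-v_p(x)} = 7^{3} = 343.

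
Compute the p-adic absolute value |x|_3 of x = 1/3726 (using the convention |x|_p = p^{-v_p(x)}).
|1/3726|_3 = 81

Step 1 — compute v_3(x) by factoring powers of 3 out of the numerator and denominator: v_3(1/3726) = -4. Step 2 — apply |x|_p = p^{-v_p(x)} = 3^{4} = 81.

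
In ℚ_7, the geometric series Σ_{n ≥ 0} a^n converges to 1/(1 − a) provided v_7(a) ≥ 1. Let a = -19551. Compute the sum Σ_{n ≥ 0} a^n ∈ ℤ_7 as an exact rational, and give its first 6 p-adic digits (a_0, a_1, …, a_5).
Σ a^n = 1/(1 − a) = 1/19552;  first 6 digits = (1, 0, 0, 6, 5, 5)

v_7(a) = 3 ≥ 1, so the series converges in ℤ_7 to 1/(1 − a) = 1/(1 − (-19551)) = 1/19552. Expand this rational in ℤ_7: compute digits iteratively via d_i = x_i mod 7, x_{i+1} = (x_i − d_i)/7. The first 6 digits are (1, 0, 0, 6, 5, 5).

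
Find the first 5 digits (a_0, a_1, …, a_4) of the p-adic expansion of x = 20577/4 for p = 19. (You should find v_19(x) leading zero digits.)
(a_0, …, a_4) = (0, 0, 0, 15, 4)

v_19(20577/4) = 3, so a_0 = ... = a_2 = 0. Factor out: x = 19^3 · u with u = 3/4 a unit in ℤ_19. Expand u iteratively via a_{v+i} = u_i mod 19, u_{i+1} = (u_i − a_{v+i})/19:
  u_0 = 3/4;  a_3 = 15;  u_1 = (u_0 − 15)/19 = -3/4
  u_1 = -3/4;  a_4 = 4;  u_2 = (u_1 − 4)/19 = -1/4
Digits: (0, 0, 0, 15, 4).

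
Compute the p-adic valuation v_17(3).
v_17(3) = 0

v_17(n) is the largest exponent k such that 17^k divides n. Factor out: 3 = 17^0 · 3. (Sign doesn't affect v_p.) So v_17(3) = 0.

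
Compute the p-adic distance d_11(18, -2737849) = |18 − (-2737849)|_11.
d_11(18, -2737849) = 1/161051

Step 1 — x − y = 18 − (-2737849) = 2737867. Step 2 — v_11(2737867) = 5 (factor: 2737867 = (11^5 · 17); the sign does not affect v_p). Step 3 — |x − y|_11 = 11^{-5} = 1/161051.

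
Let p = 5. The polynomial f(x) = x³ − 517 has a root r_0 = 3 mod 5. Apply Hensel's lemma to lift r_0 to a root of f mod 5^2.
r_1 = 23 (mod 25)

Hensel: r_{i+1} = r_i − f(r_i)/f′(r_i) mod 5^{i+2}, where f′(x) = 3x². Iterate:
  r_0 = 3 (mod 5)
  r_1 = 23 (mod 25)
Final: r = 23 with f(r) ≡ 0 mod 5^2.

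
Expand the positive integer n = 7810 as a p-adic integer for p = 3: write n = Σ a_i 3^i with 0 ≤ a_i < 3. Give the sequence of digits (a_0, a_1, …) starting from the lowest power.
(a_0, a_1, …) = (1, 2, 0, 1, 0, 2, 1, 0, 1)

Repeated division by 3 gives the digits low-to-high: 7810 = 1 + 2·3^1 + 1·3^3 + 2·3^5 + 1·3^6 + 1·3^8. Digit sequence: (1, 2, 0, 1, 0, 2, 1, 0, 1).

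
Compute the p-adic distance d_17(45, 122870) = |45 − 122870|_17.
d_17(45, 122870) = 1/4913

Step 1 — x − y = 45 − 122870 = -122825. Step 2 — v_17(-122825) = 3 (factor: -122825 = −(17^3 · 25); the sign does not affect v_p). Step 3 — |x − y|_17 = 17^{-3} = 1/4913.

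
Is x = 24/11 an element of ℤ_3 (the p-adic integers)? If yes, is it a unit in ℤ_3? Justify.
x ∈ ℤ_3 but not a unit; v_3(x) = 1 > 0

ℤ_3 = {x ∈ ℚ_3 : v_3(x) ≥ 0} and ℤ_3^× = {x ∈ ℤ_3 : v_3(x) = 0}. Here v_3(24/11) = v_3(num) − v_3(den) = 1; compare against these criteria.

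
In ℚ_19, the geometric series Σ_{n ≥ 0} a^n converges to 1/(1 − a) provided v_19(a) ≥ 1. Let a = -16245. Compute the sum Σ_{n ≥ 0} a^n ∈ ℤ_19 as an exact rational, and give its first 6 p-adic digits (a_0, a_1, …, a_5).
Σ a^n = 1/(1 − a) = 1/16246;  first 6 digits = (1, 0, 12, 16, 10, 11)

v_19(a) = 2 ≥ 1, so the series converges in ℤ_19 to 1/(1 − a) = 1/(1 − (-16245)) = 1/16246. Expand this rational in ℤ_19: compute digits iteratively via d_i = x_i mod 19, x_{i+1} = (x_i − d_i)/19. The first 6 digits are (1, 0, 12, 16, 10, 11).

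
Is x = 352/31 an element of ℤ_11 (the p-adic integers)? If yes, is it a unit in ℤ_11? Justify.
x ∈ ℤ_11 but not a unit; v_11(x) = 1 > 0

ℤ_11 = {x ∈ ℚ_11 : v_11(x) ≥ 0} and ℤ_11^× = {x ∈ ℤ_11 : v_11(x) = 0}. Here v_11(352/31) = v_11(num) − v_11(den) = 1; compare against these criteria.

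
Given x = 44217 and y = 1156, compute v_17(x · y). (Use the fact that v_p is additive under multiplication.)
v_17(51114852) = 5

v_p(x) = 3 (factor: 44217 = 17^3 · 9); v_p(y) = 2 (factor: 1156 = 17^2 · 4). Additivity: v_p(xy) = v_p(x) + v_p(y) = 3 + 2 = 5. (Direct check: xy = 51114852 = 17^5 · (36).)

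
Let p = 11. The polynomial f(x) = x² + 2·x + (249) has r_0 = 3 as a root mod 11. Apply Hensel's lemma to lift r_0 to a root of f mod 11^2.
r_1 = 91 (mod 121)

Hensel: r_{i+1} = r_i − f(r_i)·(f′(r_i))^{-1} mod 11^{i+2}, f′(x) = 2x + 2. Iterate:
  r_0 = 3 (mod 11)
  r_1 = 91 (mod 121)
Final: r = 91 satisfies f(r) ≡ 0 mod 11^2.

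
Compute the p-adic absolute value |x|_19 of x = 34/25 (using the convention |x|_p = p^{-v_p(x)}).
|34/25|_19 = 1

Step 1 — compute v_19(x) by factoring powers of 19 out of the numerator and denominator: v_19(34/25) = 0. Step 2 — apply |x|_p = p^{-v_p(x)} = 19^{0} = 1.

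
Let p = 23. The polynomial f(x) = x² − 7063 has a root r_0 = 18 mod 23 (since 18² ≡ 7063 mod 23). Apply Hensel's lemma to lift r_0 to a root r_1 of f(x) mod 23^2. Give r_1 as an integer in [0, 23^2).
r_1 = 455 (mod 529)

Hensel's recurrence: r_{i+1} = r_i − f(r_i)·(f′(r_i))^{-1} mod 23^{i+2}, with f′(x) = 2x. Iterate:
  r_0 = 18 (mod 23)
  r_1 = 455 (mod 529)
Final: r_1 = 455, and one checks f(r_1) ≡ 0 mod 23^2.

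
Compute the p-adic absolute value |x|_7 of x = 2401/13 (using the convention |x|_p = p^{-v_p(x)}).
|2401/13|_7 = 1/2401

Step 1 — compute v_7(x) by factoring powers of 7 out of the numerator and denominator: v_7(2401/13) = 4. Step 2 — apply |x|_p = p^{-v_p(x)} = 7^{-4} = 1/2401.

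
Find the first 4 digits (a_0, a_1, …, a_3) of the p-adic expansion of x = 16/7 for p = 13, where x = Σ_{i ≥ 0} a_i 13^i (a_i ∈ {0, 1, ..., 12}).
(a_0, …, a_3) = (6, 9, 3, 9)

v_13(16/7) = 0 (numerator and denominator both coprime to 13), so x ∈ ℤ_13^×. Compute digits iteratively via a_i = x_i mod 13, x_{i+1} = (x_i − a_i)/13, with x_0 = x:
  x_0 = 16/7;  a_0 = 6;  x_1 = (x_0 − 6)/13 = -2/7
  x_1 = -2/7;  a_1 = 9;  x_2 = (x_1 − 9)/13 = -5/7
  x_2 = -5/7;  a_2 = 3;  x_3 = (x_2 − 3)/13 = -2/7
  x_3 = -2/7;  a_3 = 9;  x_4 = (x_3 − 9)/13 = -5/7
Digits: (6, 9, 3, 9).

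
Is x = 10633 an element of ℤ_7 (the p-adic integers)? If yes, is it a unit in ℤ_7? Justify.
x ∈ ℤ_7 but not a unit; v_7(x) = 3 > 0

ℤ_7 = {x ∈ ℚ_7 : v_7(x) ≥ 0} and ℤ_7^× = {x ∈ ℤ_7 : v_7(x) = 0}. Here v_7(10633) = v_7(num) − v_7(den) = 3; compare against these criteria.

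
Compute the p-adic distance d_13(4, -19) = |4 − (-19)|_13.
d_13(4, -19) = 1

Step 1 — x − y = 4 − (-19) = 23. Step 2 — v_13(23) = 0 (factor: 23 = (13^0 · 23); the sign does not affect v_p). Step 3 — |x − y|_13 = 13^{0} = 1.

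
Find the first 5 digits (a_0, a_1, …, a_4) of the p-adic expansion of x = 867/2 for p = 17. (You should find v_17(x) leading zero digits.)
(a_0, …, a_4) = (0, 0, 10, 8, 8)

v_17(867/2) = 2, so a_0 = ... = a_1 = 0. Factor out: x = 17^2 · u with u = 3/2 a unit in ℤ_17. Expand u iteratively via a_{v+i} = u_i mod 17, u_{i+1} = (u_i − a_{v+i})/17:
  u_0 = 3/2;  a_2 = 10;  u_1 = (u_0 − 10)/17 = -1/2
  u_1 = -1/2;  a_3 = 8;  u_2 = (u_1 − 8)/17 = -1/2
  u_2 = -1/2;  a_4 = 8;  u_3 = (u_2 − 8)/17 = -1/2
Digits: (0, 0, 10, 8, 8).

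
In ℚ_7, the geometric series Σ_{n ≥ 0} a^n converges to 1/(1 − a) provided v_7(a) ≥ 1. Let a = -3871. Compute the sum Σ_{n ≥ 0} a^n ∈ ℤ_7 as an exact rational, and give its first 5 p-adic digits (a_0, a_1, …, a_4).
Σ a^n = 1/(1 − a) = 1/3872;  first 5 digits = (1, 0, 5, 2, 2)

v_7(a) = 2 ≥ 1, so the series converges in ℤ_7 to 1/(1 − a) = 1/(1 − (-3871)) = 1/3872. Expand this rational in ℤ_7: compute digits iteratively via d_i = x_i mod 7, x_{i+1} = (x_i − d_i)/7. The first 5 digits are (1, 0, 5, 2, 2).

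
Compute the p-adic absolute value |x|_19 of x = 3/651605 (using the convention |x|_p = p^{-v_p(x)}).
|3/651605|_19 = 130321

Step 1 — compute v_19(x) by factoring powers of 19 out of the numerator and denominator: v_19(3/651605) = -4. Step 2 — apply |x|_p = p^{-v_p(x)} = 19^{4} = 130321.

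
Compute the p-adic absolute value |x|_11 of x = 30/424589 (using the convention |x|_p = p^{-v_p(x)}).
|30/424589|_11 = 14641

Step 1 — compute v_11(x) by factoring powers of 11 out of the numerator and denominator: v_11(30/424589) = -4. Step 2 — apply |x|_p = p^{-v_p(x)} = 11^{4} = 14641.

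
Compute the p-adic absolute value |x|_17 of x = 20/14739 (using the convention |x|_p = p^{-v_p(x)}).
|20/14739|_17 = 4913

Step 1 — compute v_17(x) by factoring powers of 17 out of the numerator and denominator: v_17(20/14739) = -3. Step 2 — apply |x|_p = p^{-v_p(x)} = 17^{3} = 4913.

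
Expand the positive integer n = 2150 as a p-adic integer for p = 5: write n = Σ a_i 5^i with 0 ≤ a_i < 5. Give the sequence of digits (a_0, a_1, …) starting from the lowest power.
(a_0, a_1, …) = (0, 0, 1, 2, 3)

Repeated division by 5 gives the digits low-to-high: 2150 = 1·5^2 + 2·5^3 + 3·5^4. Digit sequence: (0, 0, 1, 2, 3).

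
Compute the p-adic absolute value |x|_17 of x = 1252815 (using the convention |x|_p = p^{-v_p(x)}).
|1252815|_17 = 1/83521

Step 1 — compute v_17(x) by factoring powers of 17 out of the numerator and denominator: v_17(1252815) = 4. Step 2 — apply |x|_p = p^{-v_p(x)} = 17^{-4} = 1/83521.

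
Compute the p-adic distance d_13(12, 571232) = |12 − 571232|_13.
d_13(12, 571232) = 1/28561

Step 1 — x − y = 12 − 571232 = -571220. Step 2 — v_13(-571220) = 4 (factor: -571220 = −(13^4 · 20); the sign does not affect v_p). Step 3 — |x − y|_13 = 13^{-4} = 1/28561.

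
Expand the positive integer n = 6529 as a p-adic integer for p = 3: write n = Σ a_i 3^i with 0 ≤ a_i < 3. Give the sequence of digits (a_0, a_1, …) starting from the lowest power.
(a_0, a_1, …) = (1, 1, 2, 1, 2, 2, 2, 2)

Repeated division by 3 gives the digits low-to-high: 6529 = 1 + 1·3^1 + 2·3^2 + 1·3^3 + 2·3^4 + 2·3^5 + 2·3^6 + 2·3^7. Digit sequence: (1, 1, 2, 1, 2, 2, 2, 2).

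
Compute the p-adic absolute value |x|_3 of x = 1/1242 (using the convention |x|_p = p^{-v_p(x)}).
|1/1242|_3 = 27

Step 1 — compute v_3(x) by factoring powers of 3 out of the numerator and denominator: v_3(1/1242) = -3. Step 2 — apply |x|_p = p^{-v_p(x)} = 3^{3} = 27.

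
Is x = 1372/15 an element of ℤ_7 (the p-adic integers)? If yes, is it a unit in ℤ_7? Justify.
x ∈ ℤ_7 but not a unit; v_7(x) = 3 > 0

ℤ_7 = {x ∈ ℚ_7 : v_7(x) ≥ 0} and ℤ_7^× = {x ∈ ℤ_7 : v_7(x) = 0}. Here v_7(1372/15) = v_7(num) − v_7(den) = 3; compare against these criteria.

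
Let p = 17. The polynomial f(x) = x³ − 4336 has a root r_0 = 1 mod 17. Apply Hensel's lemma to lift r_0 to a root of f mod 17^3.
r_2 = 1446 (mod 4913)

Hensel: r_{i+1} = r_i − f(r_i)/f′(r_i) mod 17^{i+2}, where f′(x) = 3x². Iterate:
  r_0 = 1 (mod 17)
  r_1 = 1 (mod 289)
  r_2 = 1446 (mod 4913)
Final: r = 1446 with f(r) ≡ 0 mod 17^3.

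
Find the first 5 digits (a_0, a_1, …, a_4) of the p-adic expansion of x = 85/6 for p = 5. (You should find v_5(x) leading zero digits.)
(a_0, …, a_4) = (0, 2, 1, 4, 0)

v_5(85/6) = 1, so a_0 = ... = a_0 = 0. Factor out: x = 5^1 · u with u = 17/6 a unit in ℤ_5. Expand u iteratively via a_{v+i} = u_i mod 5, u_{i+1} = (u_i − a_{v+i})/5:
  u_0 = 17/6;  a_1 = 2;  u_1 = (u_0 − 2)/5 = 1/6
  u_1 = 1/6;  a_2 = 1;  u_2 = (u_1 − 1)/5 = -1/6
  u_2 = -1/6;  a_3 = 4;  u_3 = (u_2 − 4)/5 = -5/6
  u_3 = -5/6;  a_4 = 0;  u_4 = (u_3 − 0)/5 = -1/6
Digits: (0, 2, 1, 4, 0).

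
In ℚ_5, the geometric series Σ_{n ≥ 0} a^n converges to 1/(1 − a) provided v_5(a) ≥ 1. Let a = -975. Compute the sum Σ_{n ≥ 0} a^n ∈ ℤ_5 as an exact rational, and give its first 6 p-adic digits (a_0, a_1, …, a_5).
Σ a^n = 1/(1 − a) = 1/976;  first 6 digits = (1, 0, 1, 2, 4, 3)

v_5(a) = 2 ≥ 1, so the series converges in ℤ_5 to 1/(1 − a) = 1/(1 − (-975)) = 1/976. Expand this rational in ℤ_5: compute digits iteratively via d_i = x_i mod 5, x_{i+1} = (x_i − d_i)/5. The first 6 digits are (1, 0, 1, 2, 4, 3).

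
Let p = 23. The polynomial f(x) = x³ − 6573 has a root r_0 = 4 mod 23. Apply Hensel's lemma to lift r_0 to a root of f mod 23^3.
r_2 = 5110 (mod 12167)

Hensel: r_{i+1} = r_i − f(r_i)/f′(r_i) mod 23^{i+2}, where f′(x) = 3x². Iterate:
  r_0 = 4 (mod 23)
  r_1 = 349 (mod 529)
  r_2 = 5110 (mod 12167)
Final: r = 5110 with f(r) ≡ 0 mod 23^3.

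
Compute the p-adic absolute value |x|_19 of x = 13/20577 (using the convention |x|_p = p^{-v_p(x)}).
|13/20577|_19 = 6859

Step 1 — compute v_19(x) by factoring powers of 19 out of the numerator and denominator: v_19(13/20577) = -3. Step 2 — apply |x|_p = p^{-v_p(x)} = 19^{3} = 6859.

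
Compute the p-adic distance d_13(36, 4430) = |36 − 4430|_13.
d_13(36, 4430) = 1/2197

Step 1 — x − y = 36 − 4430 = -4394. Step 2 — v_13(-4394) = 3 (factor: -4394 = −(13^3 · 2); the sign does not affect v_p). Step 3 — |x − y|_13 = 13^{-3} = 1/2197.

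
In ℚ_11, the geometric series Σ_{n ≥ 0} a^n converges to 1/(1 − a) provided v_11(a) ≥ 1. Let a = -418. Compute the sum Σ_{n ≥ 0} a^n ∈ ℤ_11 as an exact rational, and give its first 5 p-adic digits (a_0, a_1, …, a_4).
Σ a^n = 1/(1 − a) = 1/419;  first 5 digits = (1, 6, 10, 5, 4)

v_11(a) = 1 ≥ 1, so the series converges in ℤ_11 to 1/(1 − a) = 1/(1 − (-418)) = 1/419. Expand this rational in ℤ_11: compute digits iteratively via d_i = x_i mod 11, x_{i+1} = (x_i − d_i)/11. The first 5 digits are (1, 6, 10, 5, 4).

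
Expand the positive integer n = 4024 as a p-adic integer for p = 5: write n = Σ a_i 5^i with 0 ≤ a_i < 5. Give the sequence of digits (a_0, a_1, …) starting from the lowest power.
(a_0, a_1, …) = (4, 4, 0, 2, 1, 1)

Repeated division by 5 gives the digits low-to-high: 4024 = 4 + 4·5^1 + 2·5^3 + 1·5^4 + 1·5^5. Digit sequence: (4, 4, 0, 2, 1, 1).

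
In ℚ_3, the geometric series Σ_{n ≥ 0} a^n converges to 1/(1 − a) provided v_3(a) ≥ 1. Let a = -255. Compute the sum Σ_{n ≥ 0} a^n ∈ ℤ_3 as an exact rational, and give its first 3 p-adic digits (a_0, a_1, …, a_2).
Σ a^n = 1/(1 − a) = 1/256;  first 3 digits = (1, 2, 2)

v_3(a) = 1 ≥ 1, so the series converges in ℤ_3 to 1/(1 − a) = 1/(1 − (-255)) = 1/256. Expand this rational in ℤ_3: compute digits iteratively via d_i = x_i mod 3, x_{i+1} = (x_i − d_i)/3. The first 3 digits are (1, 2, 2).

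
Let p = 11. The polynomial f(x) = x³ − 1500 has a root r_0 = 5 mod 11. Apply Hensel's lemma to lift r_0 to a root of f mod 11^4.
r_3 = 5428 (mod 14641)

Hensel: r_{i+1} = r_i − f(r_i)/f′(r_i) mod 11^{i+2}, where f′(x) = 3x². Iterate:
  r_0 = 5 (mod 11)
  r_1 = 104 (mod 121)
  r_2 = 104 (mod 1331)
  r_3 = 5428 (mod 14641)
Final: r = 5428 with f(r) ≡ 0 mod 11^4.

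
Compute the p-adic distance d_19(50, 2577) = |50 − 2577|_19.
d_19(50, 2577) = 1/361

Step 1 — x − y = 50 − 2577 = -2527. Step 2 — v_19(-2527) = 2 (factor: -2527 = −(19^2 · 7); the sign does not affect v_p). Step 3 — |x − y|_19 = 19^{-2} = 1/361.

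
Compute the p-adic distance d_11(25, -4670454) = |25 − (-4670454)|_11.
d_11(25, -4670454) = 1/161051

Step 1 — x − y = 25 − (-4670454) = 4670479. Step 2 — v_11(4670479) = 5 (factor: 4670479 = (11^5 · 29); the sign does not affect v_p). Step 3 — |x − y|_11 = 11^{-5} = 1/161051.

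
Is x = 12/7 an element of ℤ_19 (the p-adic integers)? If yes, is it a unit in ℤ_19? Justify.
x ∈ ℤ_19^× (unit); v_19(x) = 0

ℤ_19 = {x ∈ ℚ_19 : v_19(x) ≥ 0} and ℤ_19^× = {x ∈ ℤ_19 : v_19(x) = 0}. Here v_19(12/7) = v_19(num) − v_19(den) = 0; compare against these criteria.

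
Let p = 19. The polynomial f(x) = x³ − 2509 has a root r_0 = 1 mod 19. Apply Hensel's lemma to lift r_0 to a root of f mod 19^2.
r_1 = 115 (mod 361)

Hensel: r_{i+1} = r_i − f(r_i)/f′(r_i) mod 19^{i+2}, where f′(x) = 3x². Iterate:
  r_0 = 1 (mod 19)
  r_1 = 115 (mod 361)
Final: r = 115 with f(r) ≡ 0 mod 19^2.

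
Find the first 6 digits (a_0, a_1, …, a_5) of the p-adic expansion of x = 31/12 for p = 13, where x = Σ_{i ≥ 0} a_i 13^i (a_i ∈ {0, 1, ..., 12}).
(a_0, …, a_5) = (8, 5, 5, 5, 5, 5)

v_13(31/12) = 0 (numerator and denominator both coprime to 13), so x ∈ ℤ_13^×. Compute digits iteratively via a_i = x_i mod 13, x_{i+1} = (x_i − a_i)/13, with x_0 = x:
  x_0 = 31/12;  a_0 = 8;  x_1 = (x_0 − 8)/13 = -5/12
  x_1 = -5/12;  a_1 = 5;  x_2 = (x_1 − 5)/13 = -5/12
  x_2 = -5/12;  a_2 = 5;  x_3 = (x_2 − 5)/13 = -5/12
  x_3 = -5/12;  a_3 = 5;  x_4 = (x_3 − 5)/13 = -5/12
  x_4 = -5/12;  a_4 = 5;  x_5 = (x_4 − 5)/13 = -5/12
  x_5 = -5/12;  a_5 = 5;  x_6 = (x_5 − 5)/13 = -5/12
Digits: (8, 5, 5, 5, 5, 5).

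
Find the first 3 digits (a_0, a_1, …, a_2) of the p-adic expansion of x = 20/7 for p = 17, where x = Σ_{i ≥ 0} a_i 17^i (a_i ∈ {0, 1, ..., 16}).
(a_0, …, a_2) = (15, 9, 14)

v_17(20/7) = 0 (numerator and denominator both coprime to 17), so x ∈ ℤ_17^×. Compute digits iteratively via a_i = x_i mod 17, x_{i+1} = (x_i − a_i)/17, with x_0 = x:
  x_0 = 20/7;  a_0 = 15;  x_1 = (x_0 − 15)/17 = -5/7
  x_1 = -5/7;  a_1 = 9;  x_2 = (x_1 − 9)/17 = -4/7
  x_2 = -4/7;  a_2 = 14;  x_3 = (x_2 − 14)/17 = -6/7
Digits: (15, 9, 14).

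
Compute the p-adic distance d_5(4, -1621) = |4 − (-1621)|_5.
d_5(4, -1621) = 1/125

Step 1 — x − y = 4 − (-1621) = 1625. Step 2 — v_5(1625) = 3 (factor: 1625 = (5^3 · 13); the sign does not affect v_p). Step 3 — |x − y|_5 = 5^{-3} = 1/125.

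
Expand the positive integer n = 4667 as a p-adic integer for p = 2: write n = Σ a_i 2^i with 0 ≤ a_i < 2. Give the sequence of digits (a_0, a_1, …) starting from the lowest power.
(a_0, a_1, …) = (1, 1, 0, 1, 1, 1, 0, 0, 0, 1, 0, 0, 1)

Repeated division by 2 gives the digits low-to-high: 4667 = 1 + 1·2^1 + 1·2^3 + 1·2^4 + 1·2^5 + 1·2^9 + 1·2^12. Digit sequence: (1, 1, 0, 1, 1, 1, 0, 0, 0, 1, 0, 0, 1).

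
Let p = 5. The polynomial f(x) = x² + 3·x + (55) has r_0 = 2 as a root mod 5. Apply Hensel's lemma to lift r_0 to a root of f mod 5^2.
r_1 = 7 (mod 25)

Hensel: r_{i+1} = r_i − f(r_i)·(f′(r_i))^{-1} mod 5^{i+2}, f′(x) = 2x + 3. Iterate:
  r_0 = 2 (mod 5)
  r_1 = 7 (mod 25)
Final: r = 7 satisfies f(r) ≡ 0 mod 5^2.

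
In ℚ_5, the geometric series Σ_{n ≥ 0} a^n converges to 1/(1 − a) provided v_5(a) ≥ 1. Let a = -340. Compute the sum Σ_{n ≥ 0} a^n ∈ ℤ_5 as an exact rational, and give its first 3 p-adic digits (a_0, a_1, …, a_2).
Σ a^n = 1/(1 − a) = 1/341;  first 3 digits = (1, 2, 0)

v_5(a) = 1 ≥ 1, so the series converges in ℤ_5 to 1/(1 − a) = 1/(1 − (-340)) = 1/341. Expand this rational in ℤ_5: compute digits iteratively via d_i = x_i mod 5, x_{i+1} = (x_i − d_i)/5. The first 3 digits are (1, 2, 0).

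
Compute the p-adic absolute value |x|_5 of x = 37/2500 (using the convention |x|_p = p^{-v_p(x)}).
|37/2500|_5 = 625

Step 1 — compute v_5(x) by factoring powers of 5 out of the numerator and denominator: v_5(37/2500) = -4. Step 2 — apply |x|_p = p^{-v_p(x)} = 5^{4} = 625.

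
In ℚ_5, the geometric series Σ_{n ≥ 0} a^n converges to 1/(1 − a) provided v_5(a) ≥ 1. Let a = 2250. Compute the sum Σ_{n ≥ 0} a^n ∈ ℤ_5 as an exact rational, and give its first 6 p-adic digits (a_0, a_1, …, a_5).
Σ a^n = 1/(1 − a) = -1/2249;  first 6 digits = (1, 0, 0, 3, 3, 0)

v_5(a) = 3 ≥ 1, so the series converges in ℤ_5 to 1/(1 − a) = 1/(1 − 2250) = -1/2249. Expand this rational in ℤ_5: compute digits iteratively via d_i = x_i mod 5, x_{i+1} = (x_i − d_i)/5. The first 6 digits are (1, 0, 0, 3, 3, 0).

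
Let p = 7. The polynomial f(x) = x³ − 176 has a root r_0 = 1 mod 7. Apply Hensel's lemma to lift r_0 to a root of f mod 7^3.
r_2 = 239 (mod 343)

Hensel: r_{i+1} = r_i − f(r_i)/f′(r_i) mod 7^{i+2}, where f′(x) = 3x². Iterate:
  r_0 = 1 (mod 7)
  r_1 = 43 (mod 49)
  r_2 = 239 (mod 343)
Final: r = 239 with f(r) ≡ 0 mod 7^3.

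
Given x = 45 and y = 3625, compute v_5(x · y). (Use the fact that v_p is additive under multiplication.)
v_5(163125) = 4

v_p(x) = 1 (factor: 45 = 5^1 · 9); v_p(y) = 3 (factor: 3625 = 5^3 · 29). Additivity: v_p(xy) = v_p(x) + v_p(y) = 1 + 3 = 4. (Direct check: xy = 163125 = 5^4 · (261).)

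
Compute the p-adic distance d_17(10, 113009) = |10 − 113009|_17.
d_17(10, 113009) = 1/4913

Step 1 — x − y = 10 − 113009 = -112999. Step 2 — v_17(-112999) = 3 (factor: -112999 = −(17^3 · 23); the sign does not affect v_p). Step 3 — |x − y|_17 = 17^{-3} = 1/4913.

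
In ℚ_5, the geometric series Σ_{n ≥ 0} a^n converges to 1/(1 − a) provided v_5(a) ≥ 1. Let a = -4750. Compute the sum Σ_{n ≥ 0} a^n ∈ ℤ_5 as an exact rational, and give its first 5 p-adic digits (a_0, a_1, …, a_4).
Σ a^n = 1/(1 − a) = 1/4751;  first 5 digits = (1, 0, 0, 2, 2)

v_5(a) = 3 ≥ 1, so the series converges in ℤ_5 to 1/(1 − a) = 1/(1 − (-4750)) = 1/4751. Expand this rational in ℤ_5: compute digits iteratively via d_i = x_i mod 5, x_{i+1} = (x_i − d_i)/5. The first 5 digits are (1, 0, 0, 2, 2).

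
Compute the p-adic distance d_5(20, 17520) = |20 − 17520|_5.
d_5(20, 17520) = 1/625

Step 1 — x − y = 20 − 17520 = -17500. Step 2 — v_5(-17500) = 4 (factor: -17500 = −(5^4 · 28); the sign does not affect v_p). Step 3 — |x − y|_5 = 5^{-4} = 1/625.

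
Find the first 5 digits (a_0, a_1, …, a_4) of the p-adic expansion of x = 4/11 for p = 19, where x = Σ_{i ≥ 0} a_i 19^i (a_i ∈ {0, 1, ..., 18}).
(a_0, …, a_4) = (9, 3, 5, 17, 6)

v_19(4/11) = 0 (numerator and denominator both coprime to 19), so x ∈ ℤ_19^×. Compute digits iteratively via a_i = x_i mod 19, x_{i+1} = (x_i − a_i)/19, with x_0 = x:
  x_0 = 4/11;  a_0 = 9;  x_1 = (x_0 − 9)/19 = -5/11
  x_1 = -5/11;  a_1 = 3;  x_2 = (x_1 − 3)/19 = -2/11
  x_2 = -2/11;  a_2 = 5;  x_3 = (x_2 − 5)/19 = -3/11
  x_3 = -3/11;  a_3 = 17;  x_4 = (x_3 − 17)/19 = -10/11
  x_4 = -10/11;  a_4 = 6;  x_5 = (x_4 − 6)/19 = -4/11
Digits: (9, 3, 5, 17, 6).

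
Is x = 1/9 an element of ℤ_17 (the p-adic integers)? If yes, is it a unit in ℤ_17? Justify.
x ∈ ℤ_17^× (unit); v_17(x) = 0

ℤ_17 = {x ∈ ℚ_17 : v_17(x) ≥ 0} and ℤ_17^× = {x ∈ ℤ_17 : v_17(x) = 0}. Here v_17(1/9) = v_17(num) − v_17(den) = 0; compare against these criteria.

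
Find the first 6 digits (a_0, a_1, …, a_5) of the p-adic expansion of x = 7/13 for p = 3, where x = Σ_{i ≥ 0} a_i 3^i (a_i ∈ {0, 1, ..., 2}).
(a_0, …, a_5) = (1, 1, 1, 0, 1, 1)

v_3(7/13) = 0 (numerator and denominator both coprime to 3), so x ∈ ℤ_3^×. Compute digits iteratively via a_i = x_i mod 3, x_{i+1} = (x_i − a_i)/3, with x_0 = x:
  x_0 = 7/13;  a_0 = 1;  x_1 = (x_0 − 1)/3 = -2/13
  x_1 = -2/13;  a_1 = 1;  x_2 = (x_1 − 1)/3 = -5/13
  x_2 = -5/13;  a_2 = 1;  x_3 = (x_2 − 1)/3 = -6/13
  x_3 = -6/13;  a_3 = 0;  x_4 = (x_3 − 0)/3 = -2/13
  x_4 = -2/13;  a_4 = 1;  x_5 = (x_4 − 1)/3 = -5/13
  x_5 = -5/13;  a_5 = 1;  x_6 = (x_5 − 1)/3 = -6/13
Digits: (1, 1, 1, 0, 1, 1).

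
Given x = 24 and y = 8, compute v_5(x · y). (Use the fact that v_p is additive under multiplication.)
v_5(192) = 0

v_p(x) = 0 (factor: 24 = 5^0 · 24); v_p(y) = 0 (factor: 8 = 5^0 · 8). Additivity: v_p(xy) = v_p(x) + v_p(y) = 0 + 0 = 0. (Direct check: xy = 192 = 5^0 · (192).)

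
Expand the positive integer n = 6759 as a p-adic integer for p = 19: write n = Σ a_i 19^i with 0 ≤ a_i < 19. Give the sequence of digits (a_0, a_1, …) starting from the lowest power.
(a_0, a_1, …) = (14, 13, 18)

Repeated division by 19 gives the digits low-to-high: 6759 = 14 + 13·19^1 + 18·19^2. Digit sequence: (14, 13, 18).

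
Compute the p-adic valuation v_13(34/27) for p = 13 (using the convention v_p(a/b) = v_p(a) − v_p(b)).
v_13(34/27) = 0

Factor powers of 13 from the numerator and denominator of the reduced fraction: 34 = 13^0 · 34 and 27 = 13^0 · 27. Apply v_p(a/b) = v_p(a) − v_p(b): v_13(34/27) = 0 − 0 = 0.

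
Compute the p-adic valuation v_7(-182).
v_7(-182) = 1

v_7(n) is the largest exponent k such that 7^k divides n. Factor out: -182 = -7^1 · 26. (Sign doesn't affect v_p.) So v_7(-182) = 1.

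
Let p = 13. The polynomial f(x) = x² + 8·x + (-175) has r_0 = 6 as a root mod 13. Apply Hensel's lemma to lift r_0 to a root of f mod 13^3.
r_2 = 1540 (mod 2197)

Hensel: r_{i+1} = r_i − f(r_i)·(f′(r_i))^{-1} mod 13^{i+2}, f′(x) = 2x + 8. Iterate:
  r_0 = 6 (mod 13)
  r_1 = 19 (mod 169)
  r_2 = 1540 (mod 2197)
Final: r = 1540 satisfies f(r) ≡ 0 mod 13^3.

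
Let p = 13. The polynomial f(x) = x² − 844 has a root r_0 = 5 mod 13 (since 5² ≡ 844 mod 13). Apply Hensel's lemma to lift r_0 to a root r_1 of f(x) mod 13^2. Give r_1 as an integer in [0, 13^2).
r_1 = 70 (mod 169)

Hensel's recurrence: r_{i+1} = r_i − f(r_i)·(f′(r_i))^{-1} mod 13^{i+2}, with f′(x) = 2x. Iterate:
  r_0 = 5 (mod 13)
  r_1 = 70 (mod 169)
Final: r_1 = 70, and one checks f(r_1) ≡ 0 mod 13^2.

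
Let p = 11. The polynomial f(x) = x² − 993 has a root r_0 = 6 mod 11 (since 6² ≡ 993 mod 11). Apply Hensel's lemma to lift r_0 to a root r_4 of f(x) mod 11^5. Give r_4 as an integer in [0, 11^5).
r_4 = 158021 (mod 161051)

Hensel's recurrence: r_{i+1} = r_i − f(r_i)·(f′(r_i))^{-1} mod 11^{i+2}, with f′(x) = 2x. Iterate:
  r_0 = 6 (mod 11)
  r_1 = 116 (mod 121)
  r_2 = 963 (mod 1331)
  r_3 = 11611 (mod 14641)
  r_4 = 158021 (mod 161051)
Final: r_4 = 158021, and one checks f(r_4) ≡ 0 mod 11^5.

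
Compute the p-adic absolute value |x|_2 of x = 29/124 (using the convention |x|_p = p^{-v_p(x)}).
|29/124|_2 = 4

Step 1 — compute v_2(x) by factoring powers of 2 out of the numerator and denominator: v_2(29/124) = -2. Step 2 — apply |x|_p = p^{-v_p(x)} = 2^{2} = 4.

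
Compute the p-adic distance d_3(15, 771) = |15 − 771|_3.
d_3(15, 771) = 1/27

Step 1 — x − y = 15 − 771 = -756. Step 2 — v_3(-756) = 3 (factor: -756 = −(3^3 · 28); the sign does not affect v_p). Step 3 — |x − y|_3 = 3^{-3} = 1/27.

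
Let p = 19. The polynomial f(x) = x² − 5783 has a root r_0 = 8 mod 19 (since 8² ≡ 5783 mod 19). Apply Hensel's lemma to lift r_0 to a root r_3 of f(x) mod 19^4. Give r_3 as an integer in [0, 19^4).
r_3 = 9774 (mod 130321)

Hensel's recurrence: r_{i+1} = r_i − f(r_i)·(f′(r_i))^{-1} mod 19^{i+2}, with f′(x) = 2x. Iterate:
  r_0 = 8 (mod 19)
  r_1 = 27 (mod 361)
  r_2 = 2915 (mod 6859)
  r_3 = 9774 (mod 130321)
Final: r_3 = 9774, and one checks f(r_3) ≡ 0 mod 19^4.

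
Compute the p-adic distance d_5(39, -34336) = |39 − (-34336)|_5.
d_5(39, -34336) = 1/3125

Step 1 — x − y = 39 − (-34336) = 34375. Step 2 — v_5(34375) = 5 (factor: 34375 = (5^5 · 11); the sign does not affect v_p). Step 3 — |x − y|_5 = 5^{-5} = 1/3125.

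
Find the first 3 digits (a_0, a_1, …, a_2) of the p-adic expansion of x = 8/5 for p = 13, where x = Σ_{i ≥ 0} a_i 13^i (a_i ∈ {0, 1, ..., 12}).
(a_0, …, a_2) = (12, 7, 2)

v_13(8/5) = 0 (numerator and denominator both coprime to 13), so x ∈ ℤ_13^×. Compute digits iteratively via a_i = x_i mod 13, x_{i+1} = (x_i − a_i)/13, with x_0 = x:
  x_0 = 8/5;  a_0 = 12;  x_1 = (x_0 − 12)/13 = -4/5
  x_1 = -4/5;  a_1 = 7;  x_2 = (x_1 − 7)/13 = -3/5
  x_2 = -3/5;  a_2 = 2;  x_3 = (x_2 − 2)/13 = -1/5
Digits: (12, 7, 2).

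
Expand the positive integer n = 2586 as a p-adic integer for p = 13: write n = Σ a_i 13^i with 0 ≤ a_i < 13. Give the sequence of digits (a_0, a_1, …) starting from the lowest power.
(a_0, a_1, …) = (12, 3, 2, 1)

Repeated division by 13 gives the digits low-to-high: 2586 = 12 + 3·13^1 + 2·13^2 + 1·13^3. Digit sequence: (12, 3, 2, 1).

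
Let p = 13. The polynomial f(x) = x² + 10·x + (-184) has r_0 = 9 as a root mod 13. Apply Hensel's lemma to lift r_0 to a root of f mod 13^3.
r_2 = 1283 (mod 2197)

Hensel: r_{i+1} = r_i − f(r_i)·(f′(r_i))^{-1} mod 13^{i+2}, f′(x) = 2x + 10. Iterate:
  r_0 = 9 (mod 13)
  r_1 = 100 (mod 169)
  r_2 = 1283 (mod 2197)
Final: r = 1283 satisfies f(r) ≡ 0 mod 13^3.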